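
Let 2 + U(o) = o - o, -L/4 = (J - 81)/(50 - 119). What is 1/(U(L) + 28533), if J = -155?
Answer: 1/28531 ≈ 3.5050e-5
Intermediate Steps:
L = -944/69 (L = -4*(-155 - 81)/(50 - 119) = -(-944)/(-69) = -(-944)*(-1)/69 = -4*236/69 = -944/69 ≈ -13.681)
U(o) = -2 (U(o) = -2 + (o - o) = -2 + 0 = -2)
1/(U(L) + 28533) = 1/(-2 + 28533) = 1/28531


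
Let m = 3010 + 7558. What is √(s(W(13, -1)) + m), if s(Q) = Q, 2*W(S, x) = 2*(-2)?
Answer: 3*√1174 ≈ 102.79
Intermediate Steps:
W(S, x) = -2 (W(S, x) = (2*(-2))/2 = (½)*(-4) = -2)
m = 10568
√(s(W(13, -1)) + m) = √(-2 + 10568) = √10566 = 3*√1174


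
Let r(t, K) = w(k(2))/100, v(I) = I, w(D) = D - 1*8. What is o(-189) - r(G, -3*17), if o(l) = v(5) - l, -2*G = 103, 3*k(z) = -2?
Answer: 29113/150 ≈ 194.09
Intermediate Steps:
k(z) = -⅔ (k(z) = (⅓)*(-2) = -⅔)
G = -103/2 (G = -½*103 = -103/2 ≈ -51.500)
w(D) = -8 + D (w(D) = D - 8 = -8 + D)
r(t, K) = -13/150 (r(t, K) = (-8 - ⅔)/100 = -26/3*1/100 = -13/150)
o(l) = 5 - l
o(-189) - r(G, -3*17) = (5 - 1*(-189)) - 1*(-13/150) = (5 + 189) + 13/150 = 194 + 13/150 = 29113/150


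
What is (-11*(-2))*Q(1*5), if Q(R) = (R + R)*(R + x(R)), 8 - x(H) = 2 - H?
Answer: 3520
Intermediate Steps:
x(H) = 6 + H (x(H) = 8 - (2 - H) = 8 + (-2 + H) = 6 + H)
Q(R) = 2*R*(6 + 2*R) (Q(R) = (R + R)*(R + (6 + R)) = (2*R)*(6 + 2*R) = 2*R*(6 + 2*R))
(-11*(-2))*Q(1*5) = (-11*(-2))*(4*(1*5)*(3 + 1*5)) = 22*(4*5*(3 + 5)) = 22*(4*5*8) = 22*160 = 3520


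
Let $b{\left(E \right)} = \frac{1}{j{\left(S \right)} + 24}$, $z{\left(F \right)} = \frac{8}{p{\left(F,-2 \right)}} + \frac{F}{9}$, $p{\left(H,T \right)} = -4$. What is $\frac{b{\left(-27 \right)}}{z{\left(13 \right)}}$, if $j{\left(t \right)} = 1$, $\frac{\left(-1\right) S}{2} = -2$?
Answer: $- \frac{9}{125} \approx -0.072$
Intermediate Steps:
$S = 4$ ($S = \left(-2\right) \left(-2\right) = 4$)
$z{\left(F \right)} = -2 + \frac{F}{9}$ ($z{\left(F \right)} = \frac{8}{-4} + \frac{F}{9} = 8 \left(- \frac{1}{4}\right) + F \frac{1}{9} = -2 + \frac{F}{9}$)
$b{\left(E \right)} = \frac{1}{25}$ ($b{\left(E \right)} = \frac{1}{1 + 24} = \frac{1}{25}$)
$\frac{b{\left(-27 \right)}}{z{\left(13 \right)}} = \frac{1}{25 \left(-2 + \frac{1}{9} \cdot 13\right)} = \frac{1}{25 \left(-2 + \frac{13}{9}\right)} = \frac{1}{25 \left(- \frac{5}{9}\right)} = \frac{1}{25} \left(- \frac{9}{5}\right) = - \frac{9}{125}$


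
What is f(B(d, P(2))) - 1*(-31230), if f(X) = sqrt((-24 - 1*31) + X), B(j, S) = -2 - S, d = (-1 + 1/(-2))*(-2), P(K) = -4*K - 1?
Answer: 31230 + 4*I*sqrt(3) ≈ 31230.0 + 6.9282*I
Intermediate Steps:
P(K) = -1 - 4*K
d = 3 (d = (-1 - 1/2)*(-2) = -3/2*(-2) = 3)
f(X) = sqrt(-55 + X) (f(X) = sqrt((-24 - 31) + X) = sqrt(-55 + X))
f(B(d, P(2))) - 1*(-31230) = sqrt(-55 + (-2 - (-1 - 4*2))) - 1*(-31230) = sqrt(-55 + (-2 - (-1 - 8))) + 31230 = sqrt(-55 + (-2 - 1*(-9))) + 31230 = sqrt(-55 + (-2 + 9)) + 31230 = sqrt(-55 + 7) + 31230 = sqrt(-48) + 31230 = 4*I*sqrt(3) + 31230 = 31230 + 4*I*sqrt(3)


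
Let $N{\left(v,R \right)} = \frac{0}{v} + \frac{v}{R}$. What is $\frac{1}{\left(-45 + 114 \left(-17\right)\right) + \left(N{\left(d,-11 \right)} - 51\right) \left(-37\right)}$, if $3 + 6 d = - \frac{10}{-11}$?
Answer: $- \frac{726}{70547} \approx -0.010291$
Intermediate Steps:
$d = - \frac{23}{66}$ ($d = - \frac{1}{2} + \frac{\left(-10\right) \frac{1}{-11}}{6} = - \frac{1}{2} + \frac{\left(-10\right) \left(- \frac{1}{11}\right)}{6} = - \frac{1}{2} + \frac{1}{6} \cdot \frac{10}{11} = - \frac{1}{2} + \frac{5}{33} = - \frac{23}{66} \approx -0.34848$)
$N{\left(v,R \right)} = \frac{v}{R}$ ($N{\left(v,R \right)} = 0 + \frac{v}{R} = \frac{v}{R}$)
$\frac{1}{\left(-45 + 114 \left(-17\right)\right) + \left(N{\left(d,-11 \right)} - 51\right) \left(-37\right)} = \frac{1}{\left(-45 + 114 \left(-17\right)\right) + \left(- \frac{23}{66 \left(-11\right)} - 51\right) \left(-37\right)} = \frac{1}{\left(-45 - 1938\right) + \left(\left(- \frac{23}{66}\right) \left(- \frac{1}{11}\right) - 51\right) \left(-37\right)} = \frac{1}{-1983 + \left(\frac{23}{726} - 51\right) \left(-37\right)} = \frac{1}{-1983 - - \frac{1369111}{726}} = \frac{1}{-1983 + \frac{1369111}{726}} = \frac{1}{- \frac{70547}{726}} = - \frac{726}{70547}$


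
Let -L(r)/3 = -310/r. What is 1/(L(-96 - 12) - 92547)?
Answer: -18/1666001 ≈ -1.0804e-5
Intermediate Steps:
L(r) = 930/r (L(r) = -(-930)/r = 930/r)
1/(L(-96 - 12) - 92547) = 1/(930/(-96 - 12) - 92547) = 1/(930/(-108) - 92547) = 1/(930*(-1/108) - 92547) = 1/(-155/18 - 92547) = 1/(-1666001/18) = -18/1666001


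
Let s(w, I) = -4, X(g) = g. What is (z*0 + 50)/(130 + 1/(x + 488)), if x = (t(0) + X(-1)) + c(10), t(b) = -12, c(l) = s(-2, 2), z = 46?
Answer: 23550/61231 ≈ 0.38461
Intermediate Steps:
c(l) = -4
x = -17 (x = (-12 - 1) - 4 = -13 - 4 = -17)
(z*0 + 50)/(130 + 1/(x + 488)) = (46*0 + 50)/(130 + 1/(-17 + 488)) = (0 + 50)/(130 + 1/471) = 50/(130 + 1/471) = 50/(61231/471) = 50*(471/61231) = 23550/61231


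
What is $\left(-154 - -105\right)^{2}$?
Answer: $2401$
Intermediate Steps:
$\left(-154 - -105\right)^{2} = \left(-154 + 105\right)^{2} = \left(-49\right)^{2} = 2401$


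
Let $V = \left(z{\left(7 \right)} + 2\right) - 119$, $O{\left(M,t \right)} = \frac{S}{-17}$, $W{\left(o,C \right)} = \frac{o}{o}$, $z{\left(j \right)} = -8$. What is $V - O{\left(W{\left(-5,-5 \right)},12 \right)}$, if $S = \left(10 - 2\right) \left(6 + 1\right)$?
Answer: $- \frac{2069}{17} \approx -121.71$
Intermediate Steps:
$W{\left(o,C \right)} = 1$
$S = 56$ ($S = 8 \cdot 7 = 56$)
$O{\left(M,t \right)} = - \frac{56}{17}$ ($O{\left(M,t \right)} = \frac{56}{-17} = 56 \left(- \frac{1}{17}\right) = - \frac{56}{17}$)
$V = -125$ ($V = \left(-8 + 2\right) - 119 = -6 - 119 = -125$)
$V - O{\left(W{\left(-5,-5 \right)},12 \right)} = -125 - - \frac{56}{17} = -125 + \frac{56}{17} = - \frac{2069}{17}$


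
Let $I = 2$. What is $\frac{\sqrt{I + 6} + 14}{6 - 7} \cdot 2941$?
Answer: $-41174 - 5882 \sqrt{2} \approx -49492.0$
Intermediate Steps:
$\frac{\sqrt{I + 6} + 14}{6 - 7} \cdot 2941 = \frac{\sqrt{2 + 6} + 14}{6 - 7} \cdot 2941 = \frac{\sqrt{8} + 14}{-1} \cdot 2941 = \left(2 \sqrt{2} + 14\right) \left(-1\right) 2941 = \left(14 + 2 \sqrt{2}\right) \left(-1\right) 2941 = \left(-14 - 2 \sqrt{2}\right) 2941 = -41174 - 5882 \sqrt{2}$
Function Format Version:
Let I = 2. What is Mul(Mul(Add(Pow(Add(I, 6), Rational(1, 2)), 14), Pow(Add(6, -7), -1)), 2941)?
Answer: Add(-41174, Mul(-5882, Pow(2, Rational(1, 2)))) ≈ -49492.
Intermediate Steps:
Mul(Mul(Add(Pow(Add(I, 6), Rational(1, 2)), 14), Pow(Add(6, -7), -1)), 2941) = Mul(Mul(Add(Pow(Add(2, 6), Rational(1, 2)), 14), Pow(Add(6, -7), -1)), 2941) = Mul(Mul(Add(Pow(8, Rational(1, 2)), 14), Pow(-1, -1)), 2941) = Mul(Mul(Add(Mul(2, Pow(2, Rational(1, 2))), 14), -1), 2941) = Mul(Mul(Add(14, Mul(2, Pow(2, Rational(1, 2)))), -1), 2941) = Mul(Add(-14, Mul(-2, Pow(2, Rational(1, 2)))), 2941) = Add(-41174, Mul(-5882, Pow(2, Rational(1, 2))))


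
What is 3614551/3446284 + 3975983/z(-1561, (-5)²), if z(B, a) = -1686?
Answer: -6848136232093/2905217412 ≈ -2357.2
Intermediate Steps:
3614551/3446284 + 3975983/z(-1561, (-5)²) = 3614551/3446284 + 3975983/(-1686) = 3614551*(1/3446284) + 3975983*(-1/1686) = 3614551/3446284 - 3975983/1686 = -6848136232093/2905217412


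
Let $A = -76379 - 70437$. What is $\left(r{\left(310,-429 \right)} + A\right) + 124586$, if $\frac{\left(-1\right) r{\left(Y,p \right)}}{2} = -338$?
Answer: $-21554$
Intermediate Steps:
$r{\left(Y,p \right)} = 676$ ($r{\left(Y,p \right)} = \left(-2\right) \left(-338\right) = 676$)
$A = -146816$
$\left(r{\left(310,-429 \right)} + A\right) + 124586 = \left(676 - 146816\right) + 124586 = -146140 + 124586 = -21554$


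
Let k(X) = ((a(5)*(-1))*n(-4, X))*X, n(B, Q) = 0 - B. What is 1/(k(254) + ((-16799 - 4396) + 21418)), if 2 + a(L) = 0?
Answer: 1/2255 ≈ 0.00044346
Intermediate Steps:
a(L) = -2 (a(L) = -2 + 0 = -2)
n(B, Q) = -B
k(X) = 8*X (k(X) = ((-2*(-1))*(-1*(-4)))*X = (2*4)*X = 8*X)
1/(k(254) + ((-16799 - 4396) + 21418)) = 1/(8*254 + ((-16799 - 4396) + 21418)) = 1/(2032 + (-21195 + 21418)) = 1/(2032 + 223) = 1/2255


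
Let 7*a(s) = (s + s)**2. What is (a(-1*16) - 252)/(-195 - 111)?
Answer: 370/1071 ≈ 0.34547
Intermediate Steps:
a(s) = 4*s**2/7 (a(s) = (s + s)**2/7 = (2*s)**2/7 = (4*s**2)/7 = 4*s**2/7)
(a(-1*16) - 252)/(-195 - 111) = (4*(-1*16)**2/7 - 252)/(-195 - 111) = ((4/7)*(-16)**2 - 252)/(-306) = ((4/7)*256 - 252)*(-1/306) = (1024/7 - 252)*(-1/306) = -740/7*(-1/306) = 370/1071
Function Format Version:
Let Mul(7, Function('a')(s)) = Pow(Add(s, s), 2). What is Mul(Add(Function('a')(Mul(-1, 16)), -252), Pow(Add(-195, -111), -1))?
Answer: Rational(370, 1071) ≈ 0.34547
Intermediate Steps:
Function('a')(s) = Mul(Rational(4, 7), Pow(s, 2)) (Function('a')(s) = Mul(Rational(1, 7), Pow(Add(s, s), 2)) = Mul(Rational(1, 7), Pow(Mul(2, s), 2)) = Mul(Rational(1, 7), Mul(4, Pow(s, 2))) = Mul(Rational(4, 7), Pow(s, 2)))
Mul(Add(Function('a')(Mul(-1, 16)), -252), Pow(Add(-195, -111), -1)) = Mul(Add(Mul(Rational(4, 7), Pow(Mul(-1, 16), 2)), -252), Pow(Add(-195, -111), -1)) = Mul(Add(Mul(Rational(4, 7), Pow(-16, 2)), -252), Pow(-306, -1)) = Mul(Add(Mul(Rational(4, 7), 256), -252), Rational(-1, 306)) = Mul(Add(Rational(1024, 7), -252), Rational(-1, 306)) = Mul(Rational(-740, 7), Rational(-1, 306)) = Rational(370, 1071)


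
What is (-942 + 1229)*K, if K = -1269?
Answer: -364203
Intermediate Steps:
(-942 + 1229)*K = (-942 + 1229)*(-1269) = 287*(-1269) = -364203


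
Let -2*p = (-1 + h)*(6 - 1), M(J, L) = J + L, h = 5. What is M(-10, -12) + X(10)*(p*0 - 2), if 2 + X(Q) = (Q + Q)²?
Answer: -818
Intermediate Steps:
X(Q) = -2 + 4*Q² (X(Q) = -2 + (Q + Q)² = -2 + (2*Q)² = -2 + 4*Q²)
p = -10 (p = -(-1 + 5)*(6 - 1)/2 = -2*5 = -½*20 = -10)
M(-10, -12) + X(10)*(p*0 - 2) = (-10 - 12) + (-2 + 4*10²)*(-10*0 - 2) = -22 + (-2 + 4*100)*(0 - 2) = -22 + (-2 + 400)*(-2) = -22 + 398*(-2) = -22 - 796 = -818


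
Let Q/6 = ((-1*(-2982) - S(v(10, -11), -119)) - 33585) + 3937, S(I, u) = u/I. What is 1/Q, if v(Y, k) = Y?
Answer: -5/799623 ≈ -6.2529e-6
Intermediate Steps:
Q = -799623/5 (Q = 6*(((-1*(-2982) - (-119)/10) - 33585) + 3937) = 6*(((2982 - (-119)/10) - 33585) + 3937) = 6*(((2982 - 1*(-119/10)) - 33585) + 3937) = 6*(((2982 + 119/10) - 33585) + 3937) = 6*((29939/10 - 33585) + 3937) = 6*(-305911/10 + 3937) = 6*(-266541/10) = -799623/5 ≈ -1.5992e+5)
1/Q = 1/(-799623/5) = -5/799623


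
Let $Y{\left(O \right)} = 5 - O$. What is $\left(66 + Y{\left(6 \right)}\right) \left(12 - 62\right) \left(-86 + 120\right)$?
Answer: $-110500$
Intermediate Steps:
$\left(66 + Y{\left(6 \right)}\right) \left(12 - 62\right) \left(-86 + 120\right) = \left(66 + \left(5 - 6\right)\right) \left(12 - 62\right) \left(-86 + 120\right) = \left(66 + \left(5 - 6\right)\right) \left(-50\right) 34 = \left(66 - 1\right) \left(-50\right) 34 = 65 \left(-50\right) 34 = \left(-3250\right) 34 = -110500$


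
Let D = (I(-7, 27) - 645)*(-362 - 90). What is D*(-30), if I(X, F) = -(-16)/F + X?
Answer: -79497760/9 ≈ -8.8331e+6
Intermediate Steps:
I(X, F) = X + 16/F (I(X, F) = 16/F + X = X + 16/F)
D = 7949776/27 (D = ((-7 + 16/27) - 645)*(-362 - 90) = ((-7 + 16*(1/27)) - 645)*(-452) = ((-7 + 16/27) - 645)*(-452) = (-173/27 - 645)*(-452) = -17588/27*(-452) = 7949776/27 ≈ 2.9444e+5)
D*(-30) = (7949776/27)*(-30) = -79497760/9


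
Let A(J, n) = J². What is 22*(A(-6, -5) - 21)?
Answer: 330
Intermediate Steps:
22*(A(-6, -5) - 21) = 22*((-6)² - 21) = 22*(36 - 21) = 22*15 = 330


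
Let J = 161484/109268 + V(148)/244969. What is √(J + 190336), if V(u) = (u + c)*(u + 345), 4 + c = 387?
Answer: √8523442045860833959913974/6691818173 ≈ 436.28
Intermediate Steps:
c = 383 (c = -4 + 387 = 383)
V(u) = (345 + u)*(383 + u) (V(u) = (u + 383)*(u + 345) = (383 + u)*(345 + u) = (345 + u)*(383 + u))
J = 17040769710/6691818173 (J = 161484/109268 + (132135 + 148² + 728*148)/244969 = 161484*(1/109268) + (132135 + 21904 + 107744)*(1/244969) = 40371/27317 + 261783*(1/244969) = 40371/27317 + 261783/244969 = 17040769710/6691818173 ≈ 2.5465)
√(J + 190336) = √(17040769710/6691818173 + 190336) = √(1273710944545838/6691818173) = √8523442045860833959913974/6691818173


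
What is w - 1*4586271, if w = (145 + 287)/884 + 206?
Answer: -1013520257/221 ≈ -4.5861e+6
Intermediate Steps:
w = 45634/221 (w = 432*(1/884) + 206 = 108/221 + 206 = 45634/221 ≈ 206.49)
w - 1*4586271 = 45634/221 - 1*4586271 = 45634/221 - 4586271 = -1013520257/221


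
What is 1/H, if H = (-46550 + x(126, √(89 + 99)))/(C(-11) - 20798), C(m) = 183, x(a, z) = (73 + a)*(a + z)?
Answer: 110681935/113443397 + 4102385*√47/226886794 ≈ 1.0996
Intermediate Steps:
H = 3068/2945 - 398*√47/20615 (H = (-46550 + (126² + 73*126 + 73*√(89 + 99) + 126*√(89 + 99)))/(183 - 20798) = (-46550 + (15876 + 9198 + 73*√188 + 126*√188))/(-20615) = (-46550 + (15876 + 9198 + 73*(2*√47) + 126*(2*√47)))*(-1/20615) = (-46550 + (15876 + 9198 + 146*√47 + 252*√47))*(-1/20615) = (-46550 + (25074 + 398*√47))*(-1/20615) = (-21476 + 398*√47)*(-1/20615) = 3068/2945 - 398*√47/20615 ≈ 0.90941)
1/H = 1/(3068/2945 - 398*√47/20615)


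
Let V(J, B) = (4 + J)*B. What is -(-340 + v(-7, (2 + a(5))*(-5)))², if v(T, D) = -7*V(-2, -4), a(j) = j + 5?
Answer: -80656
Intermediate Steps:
V(J, B) = B*(4 + J)
a(j) = 5 + j
v(T, D) = 56 (v(T, D) = -(-28)*(4 - 2) = -(-28)*2 = -7*(-8) = 56)
-(-340 + v(-7, (2 + a(5))*(-5)))² = -(-340 + 56)² = -1*(-284)² = -1*80656 = -80656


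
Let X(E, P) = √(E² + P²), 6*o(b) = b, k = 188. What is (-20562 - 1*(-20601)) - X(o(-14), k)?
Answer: 39 - √318145/3 ≈ -149.01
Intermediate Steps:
o(b) = b/6
(-20562 - 1*(-20601)) - X(o(-14), k) = (-20562 - 1*(-20601)) - √(((⅙)*(-14))² + 188²) = (-20562 + 20601) - √((-7/3)² + 35344) = 39 - √(49/9 + 35344) = 39 - √(318145/9) = 39 - √318145/3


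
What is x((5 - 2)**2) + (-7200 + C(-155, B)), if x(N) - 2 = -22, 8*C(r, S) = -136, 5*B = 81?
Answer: -7237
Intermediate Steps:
B = 81/5 (B = (1/5)*81 = 81/5 ≈ 16.200)
C(r, S) = -17 (C(r, S) = (1/8)*(-136) = -17)
x(N) = -20 (x(N) = 2 - 22 = -20)
x((5 - 2)**2) + (-7200 + C(-155, B)) = -20 + (-7200 - 17) = -20 - 7217 = -7237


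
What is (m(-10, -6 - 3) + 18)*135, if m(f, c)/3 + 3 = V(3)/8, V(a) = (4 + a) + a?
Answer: 6885/4 ≈ 1721.3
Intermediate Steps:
V(a) = 4 + 2*a
m(f, c) = -21/4 (m(f, c) = -9 + 3*((4 + 2*3)/8) = -9 + 3*((4 + 6)*(⅛)) = -9 + 3*(10*(⅛)) = -9 + 3*(5/4) = -9 + 15/4 = -21/4)
(m(-10, -6 - 3) + 18)*135 = (-21/4 + 18)*135 = (51/4)*135 = 6885/4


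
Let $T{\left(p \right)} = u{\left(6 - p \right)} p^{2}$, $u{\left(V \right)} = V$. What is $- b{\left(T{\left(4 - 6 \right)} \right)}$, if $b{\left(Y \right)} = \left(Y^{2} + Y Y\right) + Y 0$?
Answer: $-2048$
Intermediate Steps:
$T{\left(p \right)} = p^{2} \left(6 - p\right)$ ($T{\left(p \right)} = \left(6 - p\right) p^{2} = p^{2} \left(6 - p\right)$)
$b{\left(Y \right)} = 2 Y^{2}$ ($b{\left(Y \right)} = \left(Y^{2} + Y^{2}\right) + 0 = 2 Y^{2} + 0 = 2 Y^{2}$)
$- b{\left(T{\left(4 - 6 \right)} \right)} = - 2 \left(\left(4 - 6\right)^{2} \left(6 - \left(4 - 6\right)\right)\right)^{2} = - 2 \left(\left(-2\right)^{2} \left(6 - -2\right)\right)^{2} = - 2 \left(4 \left(6 + 2\right)\right)^{2} = - 2 \left(4 \cdot 8\right)^{2} = - 2 \cdot 32^{2} = - 2 \cdot 1024 = \left(-1\right) 2048 = -2048$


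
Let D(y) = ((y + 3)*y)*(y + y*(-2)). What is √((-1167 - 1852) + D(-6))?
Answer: I*√2911 ≈ 53.954*I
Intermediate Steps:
D(y) = -y²*(3 + y) (D(y) = ((3 + y)*y)*(y - 2*y) = (y*(3 + y))*(-y) = -y²*(3 + y))
√((-1167 - 1852) + D(-6)) = √((-1167 - 1852) + (-6)²*(-3 - 1*(-6))) = √(-3019 + 36*(-3 + 6)) = √(-3019 + 36*3) = √(-3019 + 108) = √(-2911) = I*√2911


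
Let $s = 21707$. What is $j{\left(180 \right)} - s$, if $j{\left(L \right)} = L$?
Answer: $-21527$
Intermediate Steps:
$j{\left(180 \right)} - s = 180 - 21707 = -21527$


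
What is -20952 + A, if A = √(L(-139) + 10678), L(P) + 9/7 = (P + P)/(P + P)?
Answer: -20952 + 2*√130802/7 ≈ -20849.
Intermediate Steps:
L(P) = -2/7 (L(P) = -9/7 + (P + P)/(P + P) = -9/7 + (2*P)/((2*P)) = -9/7 + (2*P)*(1/(2*P)) = -9/7 + 1 = -2/7)
A = 2*√130802/7 (A = √(-2/7 + 10678) = √(74744/7) = 2*√130802/7 ≈ 103.33)
-20952 + A = -20952 + 2*√130802/7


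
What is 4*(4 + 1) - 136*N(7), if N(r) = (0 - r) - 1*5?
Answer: 1652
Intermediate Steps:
N(r) = -5 - r (N(r) = -r - 5 = -5 - r)
4*(4 + 1) - 136*N(7) = 4*(4 + 1) - 136*(-5 - 1*7) = 4*5 - 136*(-5 - 7) = 20 - 136*(-12) = 20 + 1632 = 1652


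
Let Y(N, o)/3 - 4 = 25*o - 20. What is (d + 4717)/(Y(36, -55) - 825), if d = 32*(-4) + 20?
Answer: -4609/4998 ≈ -0.92217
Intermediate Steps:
Y(N, o) = -48 + 75*o (Y(N, o) = 12 + 3*(25*o - 20) = 12 + 3*(-20 + 25*o) = 12 + (-60 + 75*o) = -48 + 75*o)
d = -108 (d = -128 + 20 = -108)
(d + 4717)/(Y(36, -55) - 825) = (-108 + 4717)/((-48 + 75*(-55)) - 825) = 4609/((-48 - 4125) - 825) = 4609/(-4173 - 825) = 4609/(-4998) = 4609*(-1/4998) = -4609/4998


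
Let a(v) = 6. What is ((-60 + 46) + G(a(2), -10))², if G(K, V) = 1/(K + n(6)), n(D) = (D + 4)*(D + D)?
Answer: 3108169/15876 ≈ 195.78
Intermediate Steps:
n(D) = 2*D*(4 + D) (n(D) = (4 + D)*(2*D) = 2*D*(4 + D))
G(K, V) = 1/(120 + K) (G(K, V) = 1/(K + 2*6*(4 + 6)) = 1/(K + 2*6*10) = 1/(K + 120) = 1/(120 + K))
((-60 + 46) + G(a(2), -10))² = ((-60 + 46) + 1/(120 + 6))² = (-14 + 1/126)² = (-1763/126)² = 3108169/15876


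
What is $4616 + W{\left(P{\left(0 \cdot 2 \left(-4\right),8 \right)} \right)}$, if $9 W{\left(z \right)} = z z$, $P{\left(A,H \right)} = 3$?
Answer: $4617$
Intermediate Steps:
$W{\left(z \right)} = \frac{z^{2}}{9}$ ($W{\left(z \right)} = \frac{z z}{9} = \frac{z^{2}}{9}$)
$4616 + W{\left(P{\left(0 \cdot 2 \left(-4\right),8 \right)} \right)} = 4616 + \frac{3^{2}}{9} = 4616 + \frac{1}{9} \cdot 9 = 4616 + 1 = 4617$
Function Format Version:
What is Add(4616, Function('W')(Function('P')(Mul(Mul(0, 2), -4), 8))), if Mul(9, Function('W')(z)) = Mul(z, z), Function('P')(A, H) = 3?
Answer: 4617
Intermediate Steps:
Function('W')(z) = Mul(Rational(1, 9), Pow(z, 2)) (Function('W')(z) = Mul(Rational(1, 9), Mul(z, z)) = Mul(Rational(1, 9), Pow(z, 2)))
Add(4616, Function('W')(Function('P')(Mul(Mul(0, 2), -4), 8))) = Add(4616, Mul(Rational(1, 9), Pow(3, 2))) = Add(4616, Mul(Rational(1, 9), 9)) = Add(4616, 1) = 4617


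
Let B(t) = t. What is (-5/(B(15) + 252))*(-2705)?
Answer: 13525/267 ≈ 50.655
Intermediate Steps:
(-5/(B(15) + 252))*(-2705) = (-5/(15 + 252))*(-2705) = (-5/267)*(-2705) = ((1/267)*(-5))*(-2705) = -5/267*(-2705) = 13525/267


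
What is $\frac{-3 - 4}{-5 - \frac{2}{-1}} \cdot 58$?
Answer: $\frac{406}{3} \approx 135.33$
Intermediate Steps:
$\frac{-3 - 4}{-5 - \frac{2}{-1}} \cdot 58 = - \frac{7}{-5 - -2} \cdot 58 = - \frac{7}{-5 + 2} \cdot 58 = - \frac{7}{-3} \cdot 58 = \left(-7\right) \left(- \frac{1}{3}\right) 58 = \frac{7}{3} \cdot 58 = \frac{406}{3}$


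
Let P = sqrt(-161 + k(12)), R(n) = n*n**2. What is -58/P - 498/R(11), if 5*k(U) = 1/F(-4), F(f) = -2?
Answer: -498/1331 + 58*I*sqrt(1790)/537 ≈ -0.37415 + 4.5696*I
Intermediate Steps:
R(n) = n**3
k(U) = -1/10 (k(U) = (1/5)/(-2) = (1/5)*(-1/2) = -1/10)
P = 3*I*sqrt(1790)/10 (P = sqrt(-161 - 1/10) = sqrt(-1611/10) = 3*I*sqrt(1790)/10 ≈ 12.693*I)
-58/P - 498/R(11) = -58*(-I*sqrt(1790)/537) - 498/(11**3) = -(-58)*I*sqrt(1790)/537 - 498/1331 = 58*I*sqrt(1790)/537 - 498*1/1331 = 58*I*sqrt(1790)/537 - 498/1331 = -498/1331 + 58*I*sqrt(1790)/537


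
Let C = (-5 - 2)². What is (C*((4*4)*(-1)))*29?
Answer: -22736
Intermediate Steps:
C = 49 (C = (-7)² = 49)
(C*((4*4)*(-1)))*29 = (49*((4*4)*(-1)))*29 = (49*(16*(-1)))*29 = (49*(-16))*29 = -784*29 = -22736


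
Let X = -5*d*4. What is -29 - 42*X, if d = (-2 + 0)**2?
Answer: 3331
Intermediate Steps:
d = 4 (d = (-2)**2 = 4)
X = -80 (X = -5*4*4 = -20*4 = -80)
-29 - 42*X = -29 - 42*(-80) = -29 + 3360 = 3331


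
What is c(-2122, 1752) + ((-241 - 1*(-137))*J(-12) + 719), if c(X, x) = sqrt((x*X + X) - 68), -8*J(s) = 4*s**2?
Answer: 8207 + 3*I*sqrt(413326) ≈ 8207.0 + 1928.7*I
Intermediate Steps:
J(s) = -s**2/2
c(X, x) = sqrt(-68 + X + X*x) (c(X, x) = sqrt((X*x + X) - 68) = sqrt((X + X*x) - 68) = sqrt(-68 + X + X*x))
c(-2122, 1752) + ((-241 - 1*(-137))*J(-12) + 719) = sqrt(-68 - 2122 - 2122*1752) + ((-241 - 1*(-137))*(-1/2*(-12)**2) + 719) = sqrt(-68 - 2122 - 3717744) + ((-241 + 137)*(-1/2*144) + 719) = sqrt(-3719934) + (-104*(-72) + 719) = 3*I*sqrt(413326) + (7488 + 719) = 3*I*sqrt(413326) + 8207 = 8207 + 3*I*sqrt(413326)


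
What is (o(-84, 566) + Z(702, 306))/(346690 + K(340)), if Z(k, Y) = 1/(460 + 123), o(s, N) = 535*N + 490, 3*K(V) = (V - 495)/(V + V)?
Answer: 72144151608/82465052087 ≈ 0.87485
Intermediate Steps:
K(V) = (-495 + V)/(6*V) (K(V) = ((V - 495)/(V + V))/3 = ((-495 + V)/((2*V)))/3 = ((-495 + V)*(1/(2*V)))/3 = ((-495 + V)/(2*V))/3 = (-495 + V)/(6*V))
o(s, N) = 490 + 535*N
Z(k, Y) = 1/583
(o(-84, 566) + Z(702, 306))/(346690 + K(340)) = ((490 + 535*566) + 1/583)/(346690 + (⅙)*(-495 + 340)/340) = ((490 + 302810) + 1/583)/(346690 + (⅙)*(1/340)*(-155)) = (303300 + 1/583)/(346690 - 31/408) = 176823901/(583*(141449489/408)) = (176823901/583)*(408/141449489) = 72144151608/82465052087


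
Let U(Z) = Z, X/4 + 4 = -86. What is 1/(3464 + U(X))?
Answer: 1/3104 ≈ 0.00032216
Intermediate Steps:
X = -360 (X = -16 + 4*(-86) = -16 - 344 = -360)
1/(3464 + U(X)) = 1/(3464 - 360) = 1/3104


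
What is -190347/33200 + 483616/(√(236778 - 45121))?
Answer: -190347/33200 + 483616*√191657/191657 ≈ 1099.0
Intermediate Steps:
-190347/33200 + 483616/(√(236778 - 45121)) = -190347*1/33200 + 483616/(√191657) = -190347/33200 + 483616*(√191657/191657) = -190347/33200 + 483616*√191657/191657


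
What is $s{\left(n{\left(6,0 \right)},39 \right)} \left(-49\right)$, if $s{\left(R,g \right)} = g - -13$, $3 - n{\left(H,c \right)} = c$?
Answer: $-2548$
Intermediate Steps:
$n{\left(H,c \right)} = 3 - c$
$s{\left(R,g \right)} = 13 + g$ ($s{\left(R,g \right)} = g + 13 = 13 + g$)
$s{\left(n{\left(6,0 \right)},39 \right)} \left(-49\right) = \left(13 + 39\right) \left(-49\right) = 52 \left(-49\right) = -2548$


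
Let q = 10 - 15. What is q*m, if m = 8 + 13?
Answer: -105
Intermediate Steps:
q = -5
m = 21
q*m = -5*21 = -105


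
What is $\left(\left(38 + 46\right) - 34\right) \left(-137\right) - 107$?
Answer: $-6957$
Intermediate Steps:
$\left(\left(38 + 46\right) - 34\right) \left(-137\right) - 107 = \left(84 - 34\right) \left(-137\right) - 107 = 50 \left(-137\right) - 107 = -6850 - 107 = -6957$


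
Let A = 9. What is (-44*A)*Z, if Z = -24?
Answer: 9504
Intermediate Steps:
(-44*A)*Z = -44*9*(-24) = -396*(-24) = 9504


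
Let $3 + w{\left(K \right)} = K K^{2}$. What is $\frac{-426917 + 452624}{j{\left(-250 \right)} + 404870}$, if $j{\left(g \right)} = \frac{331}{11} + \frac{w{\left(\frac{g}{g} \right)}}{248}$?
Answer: $\frac{11688116}{184094571} \approx 0.06349$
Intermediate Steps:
$w{\left(K \right)} = -3 + K^{3}$ ($w{\left(K \right)} = -3 + K K^{2} = -3 + K^{3}$)
$j{\left(g \right)} = \frac{41033}{1364}$ ($j{\left(g \right)} = \frac{331}{11} + \frac{-3 + \left(\frac{g}{g}\right)^{3}}{248} = 331 \cdot \frac{1}{11} + \left(-3 + 1^{3}\right) \frac{1}{248} = \frac{331}{11} + \left(-3 + 1\right) \frac{1}{248} = \frac{331}{11} - \frac{1}{124} = \frac{41033}{1364}$)
$\frac{-426917 + 452624}{j{\left(-250 \right)} + 404870} = \frac{-426917 + 452624}{\frac{41033}{1364} + 404870} = \frac{25707}{\frac{552283713}{1364}} = 25707 \cdot \frac{1364}{552283713} = \frac{11688116}{184094571}$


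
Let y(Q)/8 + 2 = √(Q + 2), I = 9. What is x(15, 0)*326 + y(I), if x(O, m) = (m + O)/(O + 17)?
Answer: 2189/16 + 8*√11 ≈ 163.35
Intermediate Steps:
x(O, m) = (O + m)/(17 + O)
y(Q) = -16 + 8*√(2 + Q) (y(Q) = -16 + 8*√(Q + 2) = -16 + 8*√(2 + Q))
x(15, 0)*326 + y(I) = ((15 + 0)/(17 + 15))*326 + (-16 + 8*√(2 + 9)) = (15/32)*326 + (-16 + 8*√11) = 2445/16 + (-16 + 8*√11) = 2189/16 + 8*√11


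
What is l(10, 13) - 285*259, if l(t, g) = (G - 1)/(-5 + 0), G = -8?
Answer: -369066/5 ≈ -73813.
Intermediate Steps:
l(t, g) = 9/5 (l(t, g) = (-8 - 1)/(-5 + 0) = -9/(-5) = -9*(-1/5) = 9/5)
l(10, 13) - 285*259 = 9/5 - 285*259 = 9/5 - 73815 = -369066/5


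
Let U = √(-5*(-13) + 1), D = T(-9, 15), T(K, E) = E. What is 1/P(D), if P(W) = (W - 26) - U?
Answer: -⅕ + √66/55 ≈ -0.052290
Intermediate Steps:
D = 15
U = √66 (U = √(65 + 1) = √66 ≈ 8.1240)
P(W) = -26 + W - √66 (P(W) = (W - 26) - √66 = (-26 + W) - √66 = -26 + W - √66)
1/P(D) = 1/(-26 + 15 - √66) = 1/(-11 - √66)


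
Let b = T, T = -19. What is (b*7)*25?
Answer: -3325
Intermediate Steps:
b = -19
(b*7)*25 = -19*7*25 = -133*25 = -3325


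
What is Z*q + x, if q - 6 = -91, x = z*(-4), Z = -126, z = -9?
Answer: 10746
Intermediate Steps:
x = 36 (x = -9*(-4) = 36)
q = -85 (q = 6 - 91 = -85)
Z*q + x = -126*(-85) + 36 = 10710 + 36 = 10746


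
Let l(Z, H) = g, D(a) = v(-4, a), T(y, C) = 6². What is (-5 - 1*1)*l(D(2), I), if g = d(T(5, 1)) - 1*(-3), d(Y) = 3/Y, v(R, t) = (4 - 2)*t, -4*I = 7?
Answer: -37/2 ≈ -18.500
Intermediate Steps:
I = -7/4 (I = -¼*7 = -7/4 ≈ -1.7500)
T(y, C) = 36
v(R, t) = 2*t
D(a) = 2*a
g = 37/12 (g = 3/36 - 1*(-3) = 3*(1/36) + 3 = 1/12 + 3 = 37/12 ≈ 3.0833)
l(Z, H) = 37/12
(-5 - 1*1)*l(D(2), I) = (-5 - 1*1)*(37/12) = (-5 - 1)*(37/12) = -6*37/12 = -37/2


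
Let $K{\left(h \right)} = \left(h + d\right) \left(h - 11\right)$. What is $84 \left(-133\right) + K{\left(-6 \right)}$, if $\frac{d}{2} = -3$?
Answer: $-10968$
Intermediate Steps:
$d = -6$ ($d = 2 \left(-3\right) = -6$)
$K{\left(h \right)} = \left(-11 + h\right) \left(-6 + h\right)$ ($K{\left(h \right)} = \left(h - 6\right) \left(h - 11\right) = \left(-6 + h\right) \left(-11 + h\right) = \left(-11 + h\right) \left(-6 + h\right)$)
$84 \left(-133\right) + K{\left(-6 \right)} = 84 \left(-133\right) + \left(66 + \left(-6\right)^{2} - -102\right) = -11172 + \left(66 + 36 + 102\right) = -11172 + 204 = -10968$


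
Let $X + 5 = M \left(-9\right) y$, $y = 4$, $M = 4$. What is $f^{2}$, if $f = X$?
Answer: $22201$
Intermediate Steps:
$X = -149$ ($X = -5 + 4 \left(-9\right) 4 = -5 - 144 = -149$)
$f = -149$
$f^{2} = \left(-149\right)^{2} = 22201$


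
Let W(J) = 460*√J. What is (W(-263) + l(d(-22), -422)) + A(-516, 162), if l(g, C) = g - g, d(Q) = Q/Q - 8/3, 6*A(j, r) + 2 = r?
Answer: 80/3 + 460*I*√263 ≈ 26.667 + 7459.9*I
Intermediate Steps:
A(j, r) = -⅓ + r/6
d(Q) = -5/3 (d(Q) = 1 - 8*⅓ = 1 - 8/3 = -5/3)
l(g, C) = 0
(W(-263) + l(d(-22), -422)) + A(-516, 162) = (460*√(-263) + 0) + (-⅓ + (⅙)*162) = (460*(I*√263) + 0) + (-⅓ + 27) = (460*I*√263 + 0) + 80/3 = 460*I*√263 + 80/3 = 80/3 + 460*I*√263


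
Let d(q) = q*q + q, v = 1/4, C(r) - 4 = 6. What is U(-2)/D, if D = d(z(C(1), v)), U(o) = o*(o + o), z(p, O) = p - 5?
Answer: 4/15 ≈ 0.26667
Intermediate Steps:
C(r) = 10 (C(r) = 4 + 6 = 10)
v = 1/4 (v = 1*(1/4) = 1/4 ≈ 0.25000)
z(p, O) = -5 + p
U(o) = 2*o**2 (U(o) = o*(2*o) = 2*o**2)
d(q) = q + q**2 (d(q) = q**2 + q = q + q**2)
D = 30 (D = (-5 + 10)*(1 + (-5 + 10)) = 5*(1 + 5) = 5*6 = 30)
U(-2)/D = (2*(-2)**2)/30 = (2*4)*(1/30) = 8*(1/30) = 4/15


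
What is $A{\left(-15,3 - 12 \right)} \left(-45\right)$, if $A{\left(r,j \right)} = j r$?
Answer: $-6075$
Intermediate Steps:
$A{\left(-15,3 - 12 \right)} \left(-45\right) = \left(3 - 12\right) \left(-15\right) \left(-45\right) = \left(-9\right) \left(-15\right) \left(-45\right) = 135 \left(-45\right) = -6075$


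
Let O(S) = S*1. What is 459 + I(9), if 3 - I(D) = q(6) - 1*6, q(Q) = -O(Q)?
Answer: 474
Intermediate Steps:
O(S) = S
q(Q) = -Q
I(D) = 15 (I(D) = 3 - (-1*6 - 1*6) = 3 - (-6 - 6) = 3 - 1*(-12) = 3 + 12 = 15)
459 + I(9) = 459 + 15 = 474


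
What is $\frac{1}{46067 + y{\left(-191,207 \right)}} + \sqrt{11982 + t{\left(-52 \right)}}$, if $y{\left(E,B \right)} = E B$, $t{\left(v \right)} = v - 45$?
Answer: $\frac{1}{6530} + \sqrt{11885} \approx 109.02$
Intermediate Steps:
$t{\left(v \right)} = -45 + v$
$y{\left(E,B \right)} = B E$
$\frac{1}{46067 + y{\left(-191,207 \right)}} + \sqrt{11982 + t{\left(-52 \right)}} = \frac{1}{46067 + 207 \left(-191\right)} + \sqrt{11982 - 97} = \frac{1}{46067 - 39537} + \sqrt{11982 - 97} = \frac{1}{6530} + \sqrt{11885}$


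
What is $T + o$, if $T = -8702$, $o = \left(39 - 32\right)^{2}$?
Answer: $-8653$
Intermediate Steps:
$o = 49$ ($o = 7^{2} = 49$)
$T + o = -8702 + 49 = -8653$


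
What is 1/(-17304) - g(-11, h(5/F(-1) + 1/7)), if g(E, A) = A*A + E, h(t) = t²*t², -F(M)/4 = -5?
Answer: 1284076008985579/116740817485824 ≈ 10.999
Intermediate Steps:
F(M) = 20 (F(M) = -4*(-5) = 20)
h(t) = t⁴
g(E, A) = E + A² (g(E, A) = A² + E = E + A²)
1/(-17304) - g(-11, h(5/F(-1) + 1/7)) = 1/(-17304) - (-11 + ((5/20 + 1/7)⁴)²) = -1/17304 - (-11 + ((5*(1/20) + 1*(⅐))⁴)²) = -1/17304 - (-11 + ((¼ + ⅐)⁴)²) = -1/17304 - (-11 + ((11/28)⁴)²) = -1/17304 - (-11 + (14641/614656)²) = -1/17304 - (-11 + 214358881/377801998336) = -1/17304 - 1*(-4155607622815/377801998336) = -1/17304 + 4155607622815/377801998336 = 1284076008985579/116740817485824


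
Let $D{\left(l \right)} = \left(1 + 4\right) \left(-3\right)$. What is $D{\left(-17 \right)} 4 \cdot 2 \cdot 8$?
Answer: $-960$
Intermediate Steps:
$D{\left(l \right)} = -15$ ($D{\left(l \right)} = 5 \left(-3\right) = -15$)
$D{\left(-17 \right)} 4 \cdot 2 \cdot 8 = - 15 \cdot 4 \cdot 2 \cdot 8 = - 15 \cdot 8 \cdot 8 = \left(-15\right) 64 = -960$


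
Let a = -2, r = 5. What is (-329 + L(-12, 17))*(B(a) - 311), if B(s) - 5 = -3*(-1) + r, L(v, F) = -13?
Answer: 101916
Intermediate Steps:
B(s) = 13 (B(s) = 5 + (-3*(-1) + 5) = 5 + (3 + 5) = 5 + 8 = 13)
(-329 + L(-12, 17))*(B(a) - 311) = (-329 - 13)*(13 - 311) = -342*(-298) = 101916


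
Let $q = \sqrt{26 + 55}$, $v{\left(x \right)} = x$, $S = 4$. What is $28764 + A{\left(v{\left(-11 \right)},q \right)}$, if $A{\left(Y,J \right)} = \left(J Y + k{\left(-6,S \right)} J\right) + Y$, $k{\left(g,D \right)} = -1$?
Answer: $28645$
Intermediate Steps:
$q = 9$ ($q = \sqrt{81} = 9$)
$A{\left(Y,J \right)} = Y - J + J Y$ ($A{\left(Y,J \right)} = \left(J Y - J\right) + Y = \left(- J + J Y\right) + Y = Y - J + J Y$)
$28764 + A{\left(v{\left(-11 \right)},q \right)} = 28764 - 119 = 28645$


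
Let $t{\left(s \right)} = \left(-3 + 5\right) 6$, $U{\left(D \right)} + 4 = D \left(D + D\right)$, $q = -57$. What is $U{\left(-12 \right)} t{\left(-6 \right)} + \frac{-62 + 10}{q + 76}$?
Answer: $\frac{64700}{19} \approx 3405.3$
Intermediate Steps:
$U{\left(D \right)} = -4 + 2 D^{2}$ ($U{\left(D \right)} = -4 + D \left(D + D\right) = -4 + D 2 D = -4 + 2 D^{2}$)
$t{\left(s \right)} = 12$ ($t{\left(s \right)} = 2 \cdot 6 = 12$)
$U{\left(-12 \right)} t{\left(-6 \right)} + \frac{-62 + 10}{q + 76} = \left(-4 + 2 \left(-12\right)^{2}\right) 12 + \frac{-62 + 10}{-57 + 76} = \left(-4 + 2 \cdot 144\right) 12 - \frac{52}{19} = \left(-4 + 288\right) 12 - \frac{52}{19} = 284 \cdot 12 - \frac{52}{19} = 3408 - \frac{52}{19} = \frac{64700}{19}$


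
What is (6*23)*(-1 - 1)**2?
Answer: 552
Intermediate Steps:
(6*23)*(-1 - 1)**2 = 138*(-2)**2 = 138*4 = 552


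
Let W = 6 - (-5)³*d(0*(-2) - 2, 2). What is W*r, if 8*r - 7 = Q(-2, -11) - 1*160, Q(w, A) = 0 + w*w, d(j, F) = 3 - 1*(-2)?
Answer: -94019/8 ≈ -11752.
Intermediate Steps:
d(j, F) = 5 (d(j, F) = 3 + 2 = 5)
Q(w, A) = w² (Q(w, A) = 0 + w² = w²)
r = -149/8 (r = 7/8 + ((-2)² - 1*160)/8 = 7/8 + (4 - 160)/8 = 7/8 + (⅛)*(-156) = 7/8 - 39/2 = -149/8 ≈ -18.625)
W = 631 (W = 6 - (-5)³*5 = 6 - (-125)*5 = 6 - 1*(-625) = 6 + 625 = 631)
W*r = 631*(-149/8) = -94019/8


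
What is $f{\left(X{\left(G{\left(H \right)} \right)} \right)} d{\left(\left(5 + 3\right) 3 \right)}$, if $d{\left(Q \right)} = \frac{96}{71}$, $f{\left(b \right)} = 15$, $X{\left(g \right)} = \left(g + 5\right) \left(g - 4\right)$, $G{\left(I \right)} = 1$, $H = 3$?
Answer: $\frac{1440}{71} \approx 20.282$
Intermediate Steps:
$X{\left(g \right)} = \left(-4 + g\right) \left(5 + g\right)$ ($X{\left(g \right)} = \left(5 + g\right) \left(-4 + g\right) = \left(-4 + g\right) \left(5 + g\right)$)
$d{\left(Q \right)} = \frac{96}{71}$ ($d{\left(Q \right)} = 96 \cdot \frac{1}{71} = \frac{96}{71}$)
$f{\left(X{\left(G{\left(H \right)} \right)} \right)} d{\left(\left(5 + 3\right) 3 \right)} = 15 \cdot \frac{96}{71} = \frac{1440}{71}$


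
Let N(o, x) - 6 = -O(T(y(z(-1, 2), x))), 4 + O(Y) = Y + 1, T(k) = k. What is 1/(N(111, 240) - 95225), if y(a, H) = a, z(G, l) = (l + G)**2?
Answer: -1/95217 ≈ -1.0502e-5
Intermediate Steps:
z(G, l) = (G + l)**2
O(Y) = -3 + Y (O(Y) = -4 + (Y + 1) = -4 + (1 + Y) = -3 + Y)
N(o, x) = 8 (N(o, x) = 6 - (-3 + (-1 + 2)**2) = 6 - (-3 + 1**2) = 6 - (-3 + 1) = 6 - 1*(-2) = 6 + 2 = 8)
1/(N(111, 240) - 95225) = 1/(8 - 95225) = 1/(-95217) = -1/95217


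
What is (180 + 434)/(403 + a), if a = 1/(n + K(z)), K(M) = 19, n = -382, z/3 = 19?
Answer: 111441/73144 ≈ 1.5236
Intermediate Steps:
z = 57 (z = 3*19 = 57)
a = -1/363 (a = 1/(-382 + 19) = 1/(-363) = -1/363 ≈ -0.0027548)
(180 + 434)/(403 + a) = (180 + 434)/(403 - 1/363) = 614/(146288/363) = 614*(363/146288) = 111441/73144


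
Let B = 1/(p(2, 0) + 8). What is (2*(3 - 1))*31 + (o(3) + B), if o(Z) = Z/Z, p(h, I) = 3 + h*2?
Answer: 1876/15 ≈ 125.07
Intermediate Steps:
p(h, I) = 3 + 2*h
o(Z) = 1
B = 1/15 (B = 1/((3 + 2*2) + 8) = 1/((3 + 4) + 8) = 1/(7 + 8) = 1/15 ≈ 0.066667)
(2*(3 - 1))*31 + (o(3) + B) = (2*(3 - 1))*31 + (1 + 1/15) = (2*2)*31 + 16/15 = 4*31 + 16/15 = 124 + 16/15 = 1876/15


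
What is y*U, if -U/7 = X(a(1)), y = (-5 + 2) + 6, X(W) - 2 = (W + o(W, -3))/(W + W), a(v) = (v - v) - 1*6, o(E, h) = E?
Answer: -63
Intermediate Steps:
a(v) = -6 (a(v) = 0 - 6 = -6)
X(W) = 3 (X(W) = 2 + (W + W)/(W + W) = 2 + (2*W)/((2*W)) = 2 + (2*W)*(1/(2*W)) = 2 + 1 = 3)
y = 3 (y = -3 + 6 = 3)
U = -21 (U = -7*3 = -21)
y*U = 3*(-21) = -63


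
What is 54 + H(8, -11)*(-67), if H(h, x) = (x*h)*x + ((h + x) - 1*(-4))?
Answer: -64869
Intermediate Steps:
H(h, x) = 4 + h + x + h*x**2 (H(h, x) = (h*x)*x + ((h + x) + 4) = h*x**2 + (4 + h + x) = 4 + h + x + h*x**2)
54 + H(8, -11)*(-67) = 54 + (4 + 8 - 11 + 8*(-11)**2)*(-67) = 54 + (4 + 8 - 11 + 8*121)*(-67) = 54 + (4 + 8 - 11 + 968)*(-67) = 54 + 969*(-67) = 54 - 64923 = -64869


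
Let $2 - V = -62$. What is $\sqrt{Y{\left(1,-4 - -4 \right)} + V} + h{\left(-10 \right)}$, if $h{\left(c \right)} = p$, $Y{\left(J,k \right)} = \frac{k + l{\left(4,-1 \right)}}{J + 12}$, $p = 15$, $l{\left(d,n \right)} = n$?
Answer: $15 + \frac{\sqrt{10803}}{13} \approx 22.995$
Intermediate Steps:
$Y{\left(J,k \right)} = \frac{-1 + k}{12 + J}$ ($Y{\left(J,k \right)} = \frac{k - 1}{J + 12} = \frac{-1 + k}{12 + J}$)
$h{\left(c \right)} = 15$
$V = 64$ ($V = 2 - -62 = 2 + 62 = 64$)
$\sqrt{Y{\left(1,-4 - -4 \right)} + V} + h{\left(-10 \right)} = \sqrt{\frac{-1 - 0}{12 + 1} + 64} + 15 = \sqrt{\frac{-1 + \left(-4 + 4\right)}{13} + 64} + 15 = \sqrt{\frac{-1 + 0}{13} + 64} + 15 = \sqrt{\frac{1}{13} \left(-1\right) + 64} + 15 = \sqrt{- \frac{1}{13} + 64} + 15 = \sqrt{\frac{831}{13}} + 15 = \frac{\sqrt{10803}}{13} + 15 = 15 + \frac{\sqrt{10803}}{13}$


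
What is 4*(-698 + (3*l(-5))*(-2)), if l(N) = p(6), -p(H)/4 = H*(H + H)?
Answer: 4120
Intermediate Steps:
p(H) = -8*H² (p(H) = -4*H*(H + H) = -4*H*2*H = -8*H²)
l(N) = -288 (l(N) = -8*6² = -8*36 = -288)
4*(-698 + (3*l(-5))*(-2)) = 4*(-698 + (3*(-288))*(-2)) = 4*(-698 - 864*(-2)) = 4*(-698 + 1728) = 4*1030 = 4120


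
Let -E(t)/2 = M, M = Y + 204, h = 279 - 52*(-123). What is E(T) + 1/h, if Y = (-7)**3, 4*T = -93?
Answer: 1855651/6675 ≈ 278.00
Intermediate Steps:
T = -93/4 (T = (1/4)*(-93) = -93/4 ≈ -23.250)
h = 6675 (h = 279 + 6396 = 6675)
Y = -343
M = -139 (M = -343 + 204 = -139)
E(t) = 278 (E(t) = -2*(-139) = 278)
E(T) + 1/h = 278 + 1/6675 = 1855651/6675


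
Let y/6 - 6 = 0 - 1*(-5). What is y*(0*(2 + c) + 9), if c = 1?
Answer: 594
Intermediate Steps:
y = 66 (y = 36 + 6*(0 - 1*(-5)) = 36 + 6*(0 + 5) = 36 + 6*5 = 36 + 30 = 66)
y*(0*(2 + c) + 9) = 66*(0*(2 + 1) + 9) = 66*(0*3 + 9) = 66*(0 + 9) = 66*9 = 594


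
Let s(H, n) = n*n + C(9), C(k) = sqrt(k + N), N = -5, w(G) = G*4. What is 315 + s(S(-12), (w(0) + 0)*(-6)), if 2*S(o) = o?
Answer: 317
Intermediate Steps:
w(G) = 4*G
C(k) = sqrt(-5 + k) (C(k) = sqrt(k - 5) = sqrt(-5 + k))
S(o) = o/2
s(H, n) = 2 + n**2 (s(H, n) = n*n + sqrt(-5 + 9) = n**2 + sqrt(4) = n**2 + 2 = 2 + n**2)
315 + s(S(-12), (w(0) + 0)*(-6)) = 315 + (2 + ((4*0 + 0)*(-6))**2) = 315 + (2 + ((0 + 0)*(-6))**2) = 315 + (2 + (0*(-6))**2) = 315 + (2 + 0**2) = 315 + (2 + 0) = 315 + 2 = 317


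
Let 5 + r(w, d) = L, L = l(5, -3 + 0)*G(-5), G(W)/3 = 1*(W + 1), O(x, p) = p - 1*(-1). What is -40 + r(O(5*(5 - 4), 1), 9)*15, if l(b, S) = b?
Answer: -1015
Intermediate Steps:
O(x, p) = 1 + p (O(x, p) = p + 1 = 1 + p)
G(W) = 3 + 3*W (G(W) = 3*(1*(W + 1)) = 3*(1*(1 + W)) = 3*(1 + W) = 3 + 3*W)
L = -60 (L = 5*(3 + 3*(-5)) = 5*(3 - 15) = 5*(-12) = -60)
r(w, d) = -65 (r(w, d) = -5 - 60 = -65)
-40 + r(O(5*(5 - 4), 1), 9)*15 = -40 - 65*15 = -40 - 975 = -1015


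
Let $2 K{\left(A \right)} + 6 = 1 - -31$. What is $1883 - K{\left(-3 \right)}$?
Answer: $1870$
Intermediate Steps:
$K{\left(A \right)} = 13$ ($K{\left(A \right)} = -3 + \frac{1 - -31}{2} = -3 + \frac{1 + 31}{2} = -3 + \frac{1}{2} \cdot 32 = -3 + 16 = 13$)
$1883 - K{\left(-3 \right)} = 1883 - 13 = 1870$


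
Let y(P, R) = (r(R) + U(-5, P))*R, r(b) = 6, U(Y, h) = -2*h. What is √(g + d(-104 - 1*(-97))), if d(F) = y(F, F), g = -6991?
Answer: I*√7131 ≈ 84.445*I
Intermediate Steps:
y(P, R) = R*(6 - 2*P) (y(P, R) = (6 - 2*P)*R = R*(6 - 2*P))
d(F) = 2*F*(3 - F)
√(g + d(-104 - 1*(-97))) = √(-6991 + 2*(-104 - 1*(-97))*(3 - (-104 - 1*(-97)))) = √(-6991 + 2*(-104 + 97)*(3 - (-104 + 97))) = √(-6991 + 2*(-7)*(3 - 1*(-7))) = √(-6991 + 2*(-7)*(3 + 7)) = √(-6991 + 2*(-7)*10) = √(-6991 - 140) = √(-7131) = I*√7131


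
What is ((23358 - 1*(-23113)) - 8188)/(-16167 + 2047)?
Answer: -38283/14120 ≈ -2.7113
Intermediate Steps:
((23358 - 1*(-23113)) - 8188)/(-16167 + 2047) = ((23358 + 23113) - 8188)/(-14120) = (46471 - 8188)*(-1/14120) = 38283*(-1/14120) = -38283/14120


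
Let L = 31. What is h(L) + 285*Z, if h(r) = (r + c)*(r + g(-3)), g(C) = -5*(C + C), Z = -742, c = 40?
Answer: -207139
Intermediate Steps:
g(C) = -10*C
h(r) = (30 + r)*(40 + r) (h(r) = (r + 40)*(r - 10*(-3)) = (40 + r)*(r + 30) = (40 + r)*(30 + r) = (30 + r)*(40 + r))
h(L) + 285*Z = (1200 + 31² + 70*31) + 285*(-742) = (1200 + 961 + 2170) - 211470 = 4331 - 211470 = -207139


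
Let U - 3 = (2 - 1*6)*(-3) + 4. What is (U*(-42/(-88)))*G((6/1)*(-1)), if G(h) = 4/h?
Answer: -133/22 ≈ -6.0455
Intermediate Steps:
U = 19 (U = 3 + ((2 - 1*6)*(-3) + 4) = 3 + ((2 - 6)*(-3) + 4) = 3 + (-4*(-3) + 4) = 3 + (12 + 4) = 3 + 16 = 19)
(U*(-42/(-88)))*G((6/1)*(-1)) = (19*(-42/(-88)))*(4/(((6/1)*(-1)))) = (19*(-42*(-1/88)))*(4/(((6*1)*(-1)))) = (19*(21/44))*(4/((6*(-1)))) = 399*(4/(-6))/44 = 399*(4*(-⅙))/44 = (399/44)*(-⅔) = -133/22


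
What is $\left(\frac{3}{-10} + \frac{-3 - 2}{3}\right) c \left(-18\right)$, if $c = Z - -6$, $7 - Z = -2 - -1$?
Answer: $\frac{2478}{5} \approx 495.6$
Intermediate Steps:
$Z = 8$ ($Z = 7 - \left(-2 - -1\right) = 7 - \left(-2 + 1\right) = 7 - -1 = 7 + 1 = 8$)
$c = 14$ ($c = 8 - -6 = 8 + 6 = 14$)
$\left(\frac{3}{-10} + \frac{-3 - 2}{3}\right) c \left(-18\right) = \left(\frac{3}{-10} + \frac{-3 - 2}{3}\right) 14 \left(-18\right) = \left(3 \left(- \frac{1}{10}\right) - \frac{5}{3}\right) 14 \left(-18\right) = \left(- \frac{3}{10} - \frac{5}{3}\right) 14 \left(-18\right) = \left(- \frac{59}{30}\right) 14 \left(-18\right) = \left(- \frac{413}{15}\right) \left(-18\right) = \frac{2478}{5}$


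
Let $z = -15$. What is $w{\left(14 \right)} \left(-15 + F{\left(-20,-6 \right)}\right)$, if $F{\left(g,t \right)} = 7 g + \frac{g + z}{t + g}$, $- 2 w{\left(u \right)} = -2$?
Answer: $- \frac{3995}{26} \approx -153.65$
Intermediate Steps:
$w{\left(u \right)} = 1$ ($w{\left(u \right)} = \left(- \frac{1}{2}\right) \left(-2\right) = 1$)
$F{\left(g,t \right)} = 7 g + \frac{-15 + g}{g + t}$ ($F{\left(g,t \right)} = 7 g + \frac{g - 15}{t + g} = 7 g + \frac{-15 + g}{g + t}$)
$w{\left(14 \right)} \left(-15 + F{\left(-20,-6 \right)}\right) = 1 \left(-15 + \frac{-15 - 20 + 7 \left(-20\right)^{2} + 7 \left(-20\right) \left(-6\right)}{-20 - 6}\right) = 1 \left(-15 + \frac{-15 - 20 + 7 \cdot 400 + 840}{-26}\right) = 1 \left(-15 - \frac{-15 - 20 + 2800 + 840}{26}\right) = 1 \left(-15 - \frac{3605}{26}\right) = 1 \left(- \frac{3995}{26}\right) = - \frac{3995}{26}$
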